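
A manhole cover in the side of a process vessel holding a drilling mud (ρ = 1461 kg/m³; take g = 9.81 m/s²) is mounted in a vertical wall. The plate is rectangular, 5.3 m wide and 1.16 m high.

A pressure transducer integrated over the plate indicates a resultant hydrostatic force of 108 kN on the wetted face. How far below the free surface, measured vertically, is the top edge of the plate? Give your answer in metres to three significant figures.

d_top ≈ 0.646 m

γ = ρg = 1461 × 9.81 / 1000 = 14.33241 kN/m³.
A = 5.3 × 1.16 = 6.148 m².
From F = γ·h_c·A, the centroid depth is h_c = 108/(14.33241 × 6.148) = 1.22566 m.
The centroid lies 1.16/2 = 0.58 m below the top edge, so the top edge sits at h_top = 1.22566 − 0.58 = 0.64566 m below the surface.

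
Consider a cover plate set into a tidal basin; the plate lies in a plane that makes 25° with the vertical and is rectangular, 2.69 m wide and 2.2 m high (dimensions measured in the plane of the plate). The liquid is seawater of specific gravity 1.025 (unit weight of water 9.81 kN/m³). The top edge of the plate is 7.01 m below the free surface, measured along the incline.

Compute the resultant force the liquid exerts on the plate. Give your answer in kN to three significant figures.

γ = 1.025 × 9.81 = 10.05525 kN/m³.
The plate makes 25° with the vertical, i.e. θ = 90° − 25° = 65° to the horizontal. Measuring y along the incline from the free-surface line, vertical depth h = y·sinθ with sinθ = 0.906308.
The centroid lies 2.2/2 = 1.1 m below the top edge, so y_c = 7.01 + 1.1 = 8.11 m and h_c = 8.11 × 0.906308 = 7.35016 m.
A = 2.69 × 2.2 = 5.918 m².
Resultant F = γ·h_c·A = 10.05525 × 7.35016 × 5.918 = 437.386 kN.

F ≈ 437 kN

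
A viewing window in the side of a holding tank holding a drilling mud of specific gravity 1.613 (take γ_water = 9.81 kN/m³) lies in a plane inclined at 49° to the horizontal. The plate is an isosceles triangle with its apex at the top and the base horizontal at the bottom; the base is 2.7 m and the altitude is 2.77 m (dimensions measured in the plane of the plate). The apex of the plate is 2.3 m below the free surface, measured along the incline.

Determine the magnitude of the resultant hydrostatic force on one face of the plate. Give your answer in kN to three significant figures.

F ≈ 185 kN

γ = 1.613 × 9.81 = 15.82353 kN/m³.
Let θ = 49° be the plate's angle to the horizontal; measure y along the incline from where the plane meets the free surface. Vertical depth h = y·sinθ with sinθ = 0.754710.
With the apex up, the centroid sits 2h/3 = 2 × 2.77/3 = 1.84667 m below the apex, so y_c = 2.3 + 1.84667 = 4.14667 m and h_c = 4.14667 × 0.754710 = 3.12953 m.
A = ½ × 2.7 × 2.77 = 3.7395 m².
Resultant F = γ·h_c·A = 15.82353 × 3.12953 × 3.7395 = 185.181 kN.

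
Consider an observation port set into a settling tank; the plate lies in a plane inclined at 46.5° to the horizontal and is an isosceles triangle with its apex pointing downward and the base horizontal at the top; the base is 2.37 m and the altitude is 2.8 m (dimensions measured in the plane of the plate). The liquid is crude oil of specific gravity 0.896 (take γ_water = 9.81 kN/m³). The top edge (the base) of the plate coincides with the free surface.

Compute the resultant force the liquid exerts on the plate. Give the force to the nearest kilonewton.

F ≈ 20 kN

γ = 0.896 × 9.81 = 8.78976 kN/m³.
Let θ = 46.5° be the plate's angle to the horizontal; measure y along the incline from where the plane meets the free surface. Vertical depth h = y·sinθ with sinθ = 0.725374.
With the apex down, the centroid sits h/3 = 2.8/3 = 0.933333 m below the base (the top edge), so y_c = 0.933333 m and h_c = 0.933333 × 0.725374 = 0.677015 m.
A = ½ × 2.37 × 2.8 = 3.318 m².
Resultant F = γ·h_c·A = 8.78976 × 0.677015 × 3.318 = 19.7448 kN.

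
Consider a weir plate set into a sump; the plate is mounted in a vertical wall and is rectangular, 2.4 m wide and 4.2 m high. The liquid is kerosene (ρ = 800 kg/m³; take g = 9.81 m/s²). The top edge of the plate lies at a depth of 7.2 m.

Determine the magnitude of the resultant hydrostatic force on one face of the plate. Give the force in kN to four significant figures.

F ≈ 735.7 kN

γ = ρg = 800 × 9.81 / 1000 = 7.848 kN/m³.
The centroid lies 4.2/2 = 2.1 m below the top edge, so the centroid depth is h_c = 7.2 + 2.1 = 9.3 m.
A = 2.4 × 4.2 = 10.08 m².
Resultant F = γ·h_c·A = 7.848 × 9.3 × 10.08 = 735.703 kN.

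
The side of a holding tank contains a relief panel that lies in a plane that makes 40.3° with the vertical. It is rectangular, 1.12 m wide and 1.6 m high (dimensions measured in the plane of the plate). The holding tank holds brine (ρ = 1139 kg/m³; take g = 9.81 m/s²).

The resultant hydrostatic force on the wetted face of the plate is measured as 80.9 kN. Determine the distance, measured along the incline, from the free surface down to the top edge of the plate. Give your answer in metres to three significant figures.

y_top ≈ 4.50 m

γ = ρg = 1139 × 9.81 / 1000 = 11.17359 kN/m³.
A = 1.12 × 1.6 = 1.792 m².
From F = γ·h_c·A, the centroid depth is h_c = 80.9/(11.17359 × 1.792) = 4.04034 m.
The plate makes 40.3° with the vertical, i.e. θ = 90° − 40.3° = 49.7° to the horizontal. Measuring y along the incline from the free-surface line, vertical depth h = y·sinθ with sinθ = 0.762668.
Along the incline, y_c = h_c/sinθ = 4.04034/0.762668 = 5.29764 m.
The centroid lies 1.6/2 = 0.8 m below the top edge, so the top edge sits at y_top = 5.29764 − 0.8 = 4.49764 m along the incline.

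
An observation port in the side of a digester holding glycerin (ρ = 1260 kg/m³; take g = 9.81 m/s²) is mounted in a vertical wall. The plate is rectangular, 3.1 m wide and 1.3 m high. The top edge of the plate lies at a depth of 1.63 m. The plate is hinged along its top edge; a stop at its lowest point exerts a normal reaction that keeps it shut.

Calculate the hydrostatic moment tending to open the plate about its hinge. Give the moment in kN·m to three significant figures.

γ = ρg = 1260 × 9.81 / 1000 = 12.3606 kN/m³.
The centroid lies 1.3/2 = 0.65 m below the top edge, so the centroid depth is h_c = 1.63 + 0.65 = 2.28 m.
A = 3.1 × 1.3 = 4.03 m².
Resultant F = γ·h_c·A = 12.3606 × 2.28 × 4.03 = 113.574 kN.
I_c = b·h³/12 = 3.1 × 1.3³/12 = 0.567558 m⁴.
Centre of pressure: y_p = y_c + I_c/(y_c·A) = 2.28 + 0.567558/(2.28 × 4.03) = 2.28 + 0.061769 = 2.34177 m along the plane.
The resultant acts 0.65 + 0.061769 = 0.711769 m (along the plate) below the hinge at the top edge, so the moment about the hinge is M = F × 0.711769 = 113.574 × 0.711769 = 80.8385 kN·m.

M ≈ 80.8 kN·m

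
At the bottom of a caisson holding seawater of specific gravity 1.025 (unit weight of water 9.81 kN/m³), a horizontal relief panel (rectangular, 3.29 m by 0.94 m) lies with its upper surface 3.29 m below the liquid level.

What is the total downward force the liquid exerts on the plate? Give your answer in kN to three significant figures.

F ≈ 102 kN

γ = 1.025 × 9.81 = 10.05525 kN/m³.
The plate is horizontal, so pressure is uniform at p = γ·h = 10.05525 × 3.29 = 33.0818 kN/m².
A = 3.29 × 0.94 = 3.0926 m².
F = p·A = 33.0818 × 3.0926 = 102.309 kN.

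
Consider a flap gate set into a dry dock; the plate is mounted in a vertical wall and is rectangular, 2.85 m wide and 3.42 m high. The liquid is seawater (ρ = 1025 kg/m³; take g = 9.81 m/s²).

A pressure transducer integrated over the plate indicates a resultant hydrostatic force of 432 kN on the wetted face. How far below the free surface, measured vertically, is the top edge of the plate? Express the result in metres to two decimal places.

d_top ≈ 2.70 m

γ = ρg = 1025 × 9.81 / 1000 = 10.05525 kN/m³.
A = 2.85 × 3.42 = 9.747 m².
From F = γ·h_c·A, the centroid depth is h_c = 432/(10.05525 × 9.747) = 4.40778 m.
The centroid lies 3.42/2 = 1.71 m below the top edge, so the top edge sits at h_top = 4.40778 − 1.71 = 2.69778 m below the surface.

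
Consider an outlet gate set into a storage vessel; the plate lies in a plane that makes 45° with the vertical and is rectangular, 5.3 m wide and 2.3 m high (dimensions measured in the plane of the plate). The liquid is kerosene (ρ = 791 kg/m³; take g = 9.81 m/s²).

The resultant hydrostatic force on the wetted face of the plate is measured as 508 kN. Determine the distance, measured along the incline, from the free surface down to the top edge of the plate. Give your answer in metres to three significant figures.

y_top ≈ 6.45 m

γ = ρg = 791 × 9.81 / 1000 = 7.75971 kN/m³.
A = 5.3 × 2.3 = 12.19 m².
From F = γ·h_c·A, the centroid depth is h_c = 508/(7.75971 × 12.19) = 5.3705 m.
The plate makes 45° with the vertical, i.e. θ = 90° − 45° = 45° to the horizontal. Measuring y along the incline from the free-surface line, vertical depth h = y·sinθ with sinθ = 0.707107.
Along the incline, y_c = h_c/sinθ = 5.3705/0.707107 = 7.59503 m.
The centroid lies 2.3/2 = 1.15 m below the top edge, so the top edge sits at y_top = 7.59503 − 1.15 = 6.44503 m along the incline.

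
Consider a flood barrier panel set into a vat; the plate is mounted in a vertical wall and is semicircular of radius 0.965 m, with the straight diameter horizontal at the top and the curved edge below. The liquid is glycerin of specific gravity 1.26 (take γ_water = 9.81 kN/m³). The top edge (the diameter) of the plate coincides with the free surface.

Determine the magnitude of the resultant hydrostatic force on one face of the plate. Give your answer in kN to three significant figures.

γ = 1.26 × 9.81 = 12.3606 kN/m³.
The centroid of a semicircle lies 4r/(3π) = 0.409559 m from the diameter, here below the top edge, so the centroid depth is h_c = 0.409559 m.
A = πr²/2 = π × 0.965²/2 = 1.46276 m².
Resultant F = γ·h_c·A = 12.3606 × 0.409559 × 1.46276 = 7.40507 kN.

F ≈ 7.41 kN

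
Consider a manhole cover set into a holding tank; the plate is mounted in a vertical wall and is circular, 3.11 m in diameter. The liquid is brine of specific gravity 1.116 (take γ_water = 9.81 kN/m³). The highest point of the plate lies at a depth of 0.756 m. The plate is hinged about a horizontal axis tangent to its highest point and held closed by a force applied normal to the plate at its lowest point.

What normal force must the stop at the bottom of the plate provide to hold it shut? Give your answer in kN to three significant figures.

γ = 1.116 × 9.81 = 10.94796 kN/m³.
The centroid is at the centre, 1.555 m below the top of the plate, so the centroid depth is h_c = 0.756 + 1.555 = 2.311 m.
A = π(1.555)² = 7.59645 m².
Resultant F = γ·h_c·A = 10.94796 × 2.311 × 7.59645 = 192.196 kN.
I_c = πr⁴/4 = π × 1.555⁴/4 = 4.5921 m⁴.
Centre of pressure: y_p = y_c + I_c/(y_c·A) = 2.311 + 4.5921/(2.311 × 7.59645) = 2.311 + 0.261578 = 2.57258 m along the plane.
The resultant acts 1.555 + 0.261578 = 1.81658 m (along the plate) below the hinge at the top edge, so the moment about the hinge is M = F × 1.81658 = 192.196 × 1.81658 = 349.139 kN·m.
A normal force at the bottom, 3.11 m from the hinge, must supply this moment: P = 349.139/3.11 = 112.263 kN.

P ≈ 112 kN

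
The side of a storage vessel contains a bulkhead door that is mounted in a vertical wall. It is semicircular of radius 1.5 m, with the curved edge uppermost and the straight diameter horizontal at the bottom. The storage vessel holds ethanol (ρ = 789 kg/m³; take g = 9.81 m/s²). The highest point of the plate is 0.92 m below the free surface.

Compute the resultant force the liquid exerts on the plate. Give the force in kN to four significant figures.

γ = ρg = 789 × 9.81 / 1000 = 7.74009 kN/m³.
The centroid lies 4r/(3π) = 0.63662 m above the diameter, so r − 4r/(3π) = 1.5 − 0.63662 = 0.86338 m below the topmost point, so the centroid depth is h_c = 0.92 + 0.86338 = 1.78338 m.
A = πr²/2 = π × 1.5²/2 = 3.53429 m².
Resultant F = γ·h_c·A = 7.74009 × 1.78338 × 3.53429 = 48.7856 kN.

F ≈ 48.79 kN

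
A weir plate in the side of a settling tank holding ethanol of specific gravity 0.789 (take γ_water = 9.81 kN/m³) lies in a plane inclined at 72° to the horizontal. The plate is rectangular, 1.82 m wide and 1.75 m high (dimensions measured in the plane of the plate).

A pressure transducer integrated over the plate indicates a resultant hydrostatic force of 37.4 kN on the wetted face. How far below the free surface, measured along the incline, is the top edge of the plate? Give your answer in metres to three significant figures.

y_top ≈ 0.720 m

γ = 0.789 × 9.81 = 7.74009 kN/m³.
A = 1.82 × 1.75 = 3.185 m².
From F = γ·h_c·A, the centroid depth is h_c = 37.4/(7.74009 × 3.185) = 1.51711 m.
Let θ = 72° be the plate's angle to the horizontal; measure y along the incline from where the plane meets the free surface. Vertical depth h = y·sinθ with sinθ = 0.951057.
Along the incline, y_c = h_c/sinθ = 1.51711/0.951057 = 1.59518 m.
The centroid lies 1.75/2 = 0.875 m below the top edge, so the top edge sits at y_top = 1.59518 − 0.875 = 0.72018 m along the incline.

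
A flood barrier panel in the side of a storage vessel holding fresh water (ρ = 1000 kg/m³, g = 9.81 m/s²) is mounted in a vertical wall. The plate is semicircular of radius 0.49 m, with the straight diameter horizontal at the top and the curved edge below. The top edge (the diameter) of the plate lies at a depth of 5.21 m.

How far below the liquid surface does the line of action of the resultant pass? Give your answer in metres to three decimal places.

h_p = 5.421 m

γ = ρg = 1000 × 9.81 = 9810 N/m³ = 9.81 kN/m³.
The centroid of a semicircle lies 4r/(3π) = 0.207962 m from the diameter, here below the top edge, so the centroid depth is h_c = 5.21 + 0.207962 = 5.41796 m.
A = πr²/2 = π × 0.49²/2 = 0.377148 m².
Resultant F = γ·h_c·A = 9.81 × 5.41796 × 0.377148 = 20.0455 kN.
I_c = (π/8 − 8/(9π))·r⁴ = 0.109757 × 0.49⁴ = 0.00632727 m⁴.
Centre of pressure: y_p = y_c + I_c/(y_c·A) = 5.41796 + 0.00632727/(5.41796 × 0.377148) = 5.41796 + 0.00309648 = 5.42106 m along the plane.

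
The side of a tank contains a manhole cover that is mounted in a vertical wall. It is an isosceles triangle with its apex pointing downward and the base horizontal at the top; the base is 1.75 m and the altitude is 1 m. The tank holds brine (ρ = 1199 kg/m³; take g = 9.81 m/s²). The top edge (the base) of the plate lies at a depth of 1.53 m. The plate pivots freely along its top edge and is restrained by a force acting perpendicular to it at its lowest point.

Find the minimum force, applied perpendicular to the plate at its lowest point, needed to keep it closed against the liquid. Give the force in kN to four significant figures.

P ≈ 6.964 kN

γ = ρg = 1199 × 9.81 / 1000 = 11.76219 kN/m³.
With the apex down, the centroid sits h/3 = 1/3 = 0.333333 m below the base (the top edge), so the centroid depth is h_c = 1.53 + 0.333333 = 1.86333 m.
A = ½ × 1.75 × 1 = 0.875 m².
Resultant F = γ·h_c·A = 11.76219 × 1.86333 × 0.875 = 19.1772 kN.
I_c = b·h³/36 = 1.75 × 1³/36 = 0.0486111 m⁴.
Centre of pressure: y_p = y_c + I_c/(y_c·A) = 1.86333 + 0.0486111/(1.86333 × 0.875) = 1.86333 + 0.0298152 = 1.89315 m along the plane.
The resultant acts 0.333333 + 0.0298152 = 0.363148 m (along the plate) below the hinge at the top edge, so the moment about the hinge is M = F × 0.363148 = 19.1772 × 0.363148 = 6.96416 kN·m.
A normal force at the bottom, 1 m from the hinge, must supply this moment: P = 6.96416/1 = 6.96416 kN.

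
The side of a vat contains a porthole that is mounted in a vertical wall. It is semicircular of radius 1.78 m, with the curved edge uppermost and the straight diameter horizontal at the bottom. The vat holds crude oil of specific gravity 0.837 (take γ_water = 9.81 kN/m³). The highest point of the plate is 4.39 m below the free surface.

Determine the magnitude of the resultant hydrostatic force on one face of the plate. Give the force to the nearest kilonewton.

F ≈ 221 kN

γ = 0.837 × 9.81 = 8.21097 kN/m³.
The centroid lies 4r/(3π) = 0.755455 m above the diameter, so r − 4r/(3π) = 1.78 − 0.755455 = 1.02455 m below the topmost point, so the centroid depth is h_c = 4.39 + 1.02455 = 5.41455 m.
A = πr²/2 = π × 1.78²/2 = 4.97691 m².
Resultant F = γ·h_c·A = 8.21097 × 5.41455 × 4.97691 = 221.267 kN.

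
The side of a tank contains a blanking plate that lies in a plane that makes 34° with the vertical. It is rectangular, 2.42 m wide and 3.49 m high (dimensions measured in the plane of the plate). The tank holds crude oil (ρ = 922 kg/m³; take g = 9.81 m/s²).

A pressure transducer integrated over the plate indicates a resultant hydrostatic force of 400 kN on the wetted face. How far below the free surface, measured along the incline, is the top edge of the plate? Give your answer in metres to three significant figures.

y_top ≈ 4.57 m

γ = ρg = 922 × 9.81 / 1000 = 9.04482 kN/m³.
A = 2.42 × 3.49 = 8.4458 m².
From F = γ·h_c·A, the centroid depth is h_c = 400/(9.04482 × 8.4458) = 5.23624 m.
The plate makes 34° with the vertical, i.e. θ = 90° − 34° = 56° to the horizontal. Measuring y along the incline from the free-surface line, vertical depth h = y·sinθ with sinθ = 0.829038.
Along the incline, y_c = h_c/sinθ = 5.23624/0.829038 = 6.31604 m.
The centroid lies 3.49/2 = 1.745 m below the top edge, so the top edge sits at y_top = 6.31604 − 1.745 = 4.57104 m along the incline.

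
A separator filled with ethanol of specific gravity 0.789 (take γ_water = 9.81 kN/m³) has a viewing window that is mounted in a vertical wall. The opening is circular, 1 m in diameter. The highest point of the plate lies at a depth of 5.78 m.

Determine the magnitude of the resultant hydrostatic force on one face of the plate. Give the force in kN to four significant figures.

γ = 0.789 × 9.81 = 7.74009 kN/m³.
The centroid is at the centre, 0.5 m below the top of the plate, so the centroid depth is h_c = 5.78 + 0.5 = 6.28 m.
A = π(0.5)² = 0.785398 m².
Resultant F = γ·h_c·A = 7.74009 × 6.28 × 0.785398 = 38.1764 kN.

F ≈ 38.18 kN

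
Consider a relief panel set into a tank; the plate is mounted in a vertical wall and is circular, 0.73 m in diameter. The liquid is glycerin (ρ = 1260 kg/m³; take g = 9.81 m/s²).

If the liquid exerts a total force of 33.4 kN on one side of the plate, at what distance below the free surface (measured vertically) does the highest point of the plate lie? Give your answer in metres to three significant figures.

d_top ≈ 6.09 m

γ = ρg = 1260 × 9.81 / 1000 = 12.3606 kN/m³.
A = π(0.365)² = 0.418539 m².
From F = γ·h_c·A, the centroid depth is h_c = 33.4/(12.3606 × 0.418539) = 6.45611 m.
The centroid is at the centre, 0.365 m below the top of the plate, so the highest point sits at h_top = 6.45611 − 0.365 = 6.09111 m below the surface.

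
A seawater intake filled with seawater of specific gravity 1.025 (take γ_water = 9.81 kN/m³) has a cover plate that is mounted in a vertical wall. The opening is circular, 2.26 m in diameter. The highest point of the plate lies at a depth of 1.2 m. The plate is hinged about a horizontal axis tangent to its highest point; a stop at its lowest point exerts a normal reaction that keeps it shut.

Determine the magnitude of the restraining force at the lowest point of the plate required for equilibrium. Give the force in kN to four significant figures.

γ = 1.025 × 9.81 = 10.05525 kN/m³.
The centroid is at the centre, 1.13 m below the top of the plate, so the centroid depth is h_c = 1.2 + 1.13 = 2.33 m.
A = π(1.13)² = 4.0115 m².
Resultant F = γ·h_c·A = 10.05525 × 2.33 × 4.0115 = 93.9844 kN.
I_c = πr⁴/4 = π × 1.13⁴/4 = 1.28057 m⁴.
Centre of pressure: y_p = y_c + I_c/(y_c·A) = 2.33 + 1.28057/(2.33 × 4.0115) = 2.33 + 0.137006 = 2.46701 m along the plane.
The resultant acts 1.13 + 0.137006 = 1.26701 m (along the plate) below the hinge at the top edge, so the moment about the hinge is M = F × 1.26701 = 93.9844 × 1.26701 = 119.079 kN·m.
A normal force at the bottom, 2.26 m from the hinge, must supply this moment: P = 119.079/2.26 = 52.6898 kN.

P ≈ 52.69 kN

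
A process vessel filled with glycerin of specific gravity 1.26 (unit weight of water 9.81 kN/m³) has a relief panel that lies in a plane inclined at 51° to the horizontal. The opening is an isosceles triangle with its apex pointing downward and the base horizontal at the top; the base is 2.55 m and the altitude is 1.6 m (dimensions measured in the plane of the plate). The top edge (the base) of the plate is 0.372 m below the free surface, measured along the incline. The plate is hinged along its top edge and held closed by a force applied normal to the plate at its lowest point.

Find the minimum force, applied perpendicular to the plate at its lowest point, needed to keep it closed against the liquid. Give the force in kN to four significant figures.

γ = 1.26 × 9.81 = 12.3606 kN/m³.
Let θ = 51° be the plate's angle to the horizontal; measure y along the incline from where the plane meets the free surface. Vertical depth h = y·sinθ with sinθ = 0.777146.
With the apex down, the centroid sits h/3 = 1.6/3 = 0.533333 m below the base (the top edge), so y_c = 0.372 + 0.533333 = 0.905333 m and h_c = 0.905333 × 0.777146 = 0.703576 m.
A = ½ × 2.55 × 1.6 = 2.04 m².
Resultant F = γ·h_c·A = 12.3606 × 0.703576 × 2.04 = 17.7411 kN.
I_c = b·h³/36 = 2.55 × 1.6³/36 = 0.290133 m⁴.
Centre of pressure: y_p = y_c + I_c/(y_c·A) = 0.905333 + 0.290133/(0.905333 × 2.04) = 0.905333 + 0.157094 = 1.06243 m along the plane.
The resultant acts 0.533333 + 0.157094 = 0.690427 m (along the plate) below the hinge at the top edge, so the moment about the hinge is M = F × 0.690427 = 17.7411 × 0.690427 = 12.2489 kN·m.
A normal force at the bottom, 1.6 m from the hinge, must supply this moment: P = 12.2489/1.6 = 7.65556 kN.

P ≈ 7.656 kN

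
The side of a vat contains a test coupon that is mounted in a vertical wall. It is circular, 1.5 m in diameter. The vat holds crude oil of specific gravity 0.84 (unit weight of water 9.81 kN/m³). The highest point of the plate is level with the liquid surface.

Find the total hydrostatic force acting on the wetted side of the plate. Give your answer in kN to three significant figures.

F ≈ 10.9 kN

γ = 0.84 × 9.81 = 8.2404 kN/m³.
The centroid is at the centre, 0.75 m below the top of the plate, so the centroid depth is h_c = 0.75 m.
A = π(0.75)² = 1.76715 m².
Resultant F = γ·h_c·A = 8.2404 × 0.75 × 1.76715 = 10.9215 kN.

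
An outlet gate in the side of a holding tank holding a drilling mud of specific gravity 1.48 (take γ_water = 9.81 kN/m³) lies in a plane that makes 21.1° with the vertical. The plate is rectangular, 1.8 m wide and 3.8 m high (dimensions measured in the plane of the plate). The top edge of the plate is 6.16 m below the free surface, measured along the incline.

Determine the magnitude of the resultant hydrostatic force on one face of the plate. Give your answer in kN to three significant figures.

γ = 1.48 × 9.81 = 14.5188 kN/m³.
The plate makes 21.1° with the vertical, i.e. θ = 90° − 21.1° = 68.9° to the horizontal. Measuring y along the incline from the free-surface line, vertical depth h = y·sinθ with sinθ = 0.932954.
The centroid lies 3.8/2 = 1.9 m below the top edge, so y_c = 6.16 + 1.9 = 8.06 m and h_c = 8.06 × 0.932954 = 7.51961 m.
A = 1.8 × 3.8 = 6.84 m².
Resultant F = γ·h_c·A = 14.5188 × 7.51961 × 6.84 = 746.762 kN.

F ≈ 747 kN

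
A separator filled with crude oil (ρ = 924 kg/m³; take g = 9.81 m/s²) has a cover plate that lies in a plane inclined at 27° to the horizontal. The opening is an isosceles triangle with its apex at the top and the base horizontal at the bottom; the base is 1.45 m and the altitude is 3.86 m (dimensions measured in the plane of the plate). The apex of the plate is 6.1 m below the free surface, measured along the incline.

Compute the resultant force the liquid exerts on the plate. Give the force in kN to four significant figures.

γ = ρg = 924 × 9.81 / 1000 = 9.06444 kN/m³.
Let θ = 27° be the plate's angle to the horizontal; measure y along the incline from where the plane meets the free surface. Vertical depth h = y·sinθ with sinθ = 0.453990.
With the apex up, the centroid sits 2h/3 = 2 × 3.86/3 = 2.57333 m below the apex, so y_c = 6.1 + 2.57333 = 8.67333 m and h_c = 8.67333 × 0.453990 = 3.93761 m.
A = ½ × 1.45 × 3.86 = 2.7985 m².
Resultant F = γ·h_c·A = 9.06444 × 3.93761 × 2.7985 = 99.8847 kN.

F ≈ 99.88 kN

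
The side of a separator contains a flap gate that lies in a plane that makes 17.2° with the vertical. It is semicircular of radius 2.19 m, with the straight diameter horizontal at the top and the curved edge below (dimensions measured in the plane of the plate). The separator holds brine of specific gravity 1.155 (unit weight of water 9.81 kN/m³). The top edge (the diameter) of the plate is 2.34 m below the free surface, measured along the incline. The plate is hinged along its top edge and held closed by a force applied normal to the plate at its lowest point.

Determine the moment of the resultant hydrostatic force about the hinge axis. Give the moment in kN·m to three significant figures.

γ = 1.155 × 9.81 = 11.33055 kN/m³.
The plate makes 17.2° with the vertical, i.e. θ = 90° − 17.2° = 72.8° to the horizontal. Measuring y along the incline from the free-surface line, vertical depth h = y·sinθ with sinθ = 0.955278.
The centroid of a semicircle lies 4r/(3π) = 0.929465 m from the diameter, here below the top edge, so y_c = 2.34 + 0.929465 = 3.26946 m and h_c = 3.26946 × 0.955278 = 3.12324 m.
A = πr²/2 = π × 2.19²/2 = 7.5337 m².
Resultant F = γ·h_c·A = 11.33055 × 3.12324 × 7.5337 = 266.603 kN.
I_c = (π/8 − 8/(9π))·r⁴ = 0.109757 × 2.19⁴ = 2.52469 m⁴.
Centre of pressure: y_p = y_c + I_c/(y_c·A) = 3.26946 + 2.52469/(3.26946 × 7.5337) = 3.26946 + 0.1025 = 3.37196 m along the plane.
The resultant acts 0.929465 + 0.1025 = 1.03197 m (along the plate) below the hinge at the top edge, so the moment about the hinge is M = F × 1.03197 = 266.603 × 1.03197 = 275.126 kN·m.

M ≈ 275 kN·m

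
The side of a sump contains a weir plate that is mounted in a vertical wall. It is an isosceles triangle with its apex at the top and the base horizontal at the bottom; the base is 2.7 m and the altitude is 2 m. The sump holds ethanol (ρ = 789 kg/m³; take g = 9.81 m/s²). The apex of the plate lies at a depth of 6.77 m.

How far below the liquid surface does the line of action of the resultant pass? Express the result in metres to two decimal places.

h_p = 8.13 m

γ = ρg = 789 × 9.81 / 1000 = 7.74009 kN/m³.
With the apex up, the centroid sits 2h/3 = 2 × 2/3 = 1.33333 m below the apex, so the centroid depth is h_c = 6.77 + 1.33333 = 8.10333 m.
A = ½ × 2.7 × 2 = 2.7 m².
Resultant F = γ·h_c·A = 7.74009 × 8.10333 × 2.7 = 169.345 kN.
I_c = b·h³/36 = 2.7 × 2³/36 = 0.6 m⁴.
Centre of pressure: y_p = y_c + I_c/(y_c·A) = 8.10333 + 0.6/(8.10333 × 2.7) = 8.10333 + 0.0274236 = 8.13075 m along the plane.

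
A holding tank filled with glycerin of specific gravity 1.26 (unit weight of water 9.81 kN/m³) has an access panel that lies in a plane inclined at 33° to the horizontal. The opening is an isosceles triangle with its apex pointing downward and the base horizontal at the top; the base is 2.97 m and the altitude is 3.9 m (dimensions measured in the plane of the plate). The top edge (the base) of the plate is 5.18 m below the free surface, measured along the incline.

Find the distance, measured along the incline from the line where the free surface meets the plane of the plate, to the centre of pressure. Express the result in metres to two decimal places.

γ = 1.26 × 9.81 = 12.3606 kN/m³.
Let θ = 33° be the plate's angle to the horizontal; measure y along the incline from where the plane meets the free surface. Vertical depth h = y·sinθ with sinθ = 0.544639.
With the apex down, the centroid sits h/3 = 3.9/3 = 1.3 m below the base (the top edge), so y_c = 5.18 + 1.3 = 6.48 m and h_c = 6.48 × 0.544639 = 3.52926 m.
A = ½ × 2.97 × 3.9 = 5.7915 m².
Resultant F = γ·h_c·A = 12.3606 × 3.52926 × 5.7915 = 252.647 kN.
I_c = b·h³/36 = 2.97 × 3.9³/36 = 4.89382 m⁴.
Centre of pressure: y_p = y_c + I_c/(y_c·A) = 6.48 + 4.89382/(6.48 × 5.7915) = 6.48 + 0.130401 = 6.6104 m along the plane.

y_p = 6.61 m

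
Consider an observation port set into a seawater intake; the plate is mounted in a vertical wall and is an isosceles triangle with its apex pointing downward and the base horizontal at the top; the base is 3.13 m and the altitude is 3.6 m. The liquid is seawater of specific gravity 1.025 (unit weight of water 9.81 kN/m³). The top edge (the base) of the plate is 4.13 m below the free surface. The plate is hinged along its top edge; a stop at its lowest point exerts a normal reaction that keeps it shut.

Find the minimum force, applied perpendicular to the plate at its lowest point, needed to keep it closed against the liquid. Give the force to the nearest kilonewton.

P ≈ 112 kN

γ = 1.025 × 9.81 = 10.05525 kN/m³.
With the apex down, the centroid sits h/3 = 3.6/3 = 1.2 m below the base (the top edge), so the centroid depth is h_c = 4.13 + 1.2 = 5.33 m.
A = ½ × 3.13 × 3.6 = 5.634 m².
Resultant F = γ·h_c·A = 10.05525 × 5.33 × 5.634 = 301.951 kN.
I_c = b·h³/36 = 3.13 × 3.6³/36 = 4.05648 m⁴.
Centre of pressure: y_p = y_c + I_c/(y_c·A) = 5.33 + 4.05648/(5.33 × 5.634) = 5.33 + 0.135084 = 5.46508 m along the plane.
The resultant acts 1.2 + 0.135084 = 1.33508 m (along the plate) below the hinge at the top edge, so the moment about the hinge is M = F × 1.33508 = 301.951 × 1.33508 = 403.129 kN·m.
A normal force at the bottom, 3.6 m from the hinge, must supply this moment: P = 403.129/3.6 = 111.98 kN.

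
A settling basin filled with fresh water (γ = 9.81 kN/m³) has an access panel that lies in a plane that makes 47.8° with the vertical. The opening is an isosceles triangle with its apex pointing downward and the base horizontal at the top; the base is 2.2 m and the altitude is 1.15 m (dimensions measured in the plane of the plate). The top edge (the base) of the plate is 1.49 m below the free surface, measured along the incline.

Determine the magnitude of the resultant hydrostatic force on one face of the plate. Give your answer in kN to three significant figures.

F ≈ 15.6 kN

γ = 9.81 kN/m³.
The plate makes 47.8° with the vertical, i.e. θ = 90° − 47.8° = 42.2° to the horizontal. Measuring y along the incline from the free-surface line, vertical depth h = y·sinθ with sinθ = 0.671721.
With the apex down, the centroid sits h/3 = 1.15/3 = 0.383333 m below the base (the top edge), so y_c = 1.49 + 0.383333 = 1.87333 m and h_c = 1.87333 × 0.671721 = 1.25836 m.
A = ½ × 2.2 × 1.15 = 1.265 m².
Resultant F = γ·h_c·A = 9.81 × 1.25836 × 1.265 = 15.6158 kN.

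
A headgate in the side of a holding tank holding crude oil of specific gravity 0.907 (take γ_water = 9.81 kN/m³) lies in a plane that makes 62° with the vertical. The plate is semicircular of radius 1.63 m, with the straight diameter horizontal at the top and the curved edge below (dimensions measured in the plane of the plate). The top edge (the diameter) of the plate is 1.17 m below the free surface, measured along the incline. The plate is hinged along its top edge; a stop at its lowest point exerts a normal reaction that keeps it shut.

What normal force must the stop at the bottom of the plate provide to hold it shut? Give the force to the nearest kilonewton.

γ = 0.907 × 9.81 = 8.89767 kN/m³.
The plate makes 62° with the vertical, i.e. θ = 90° − 62° = 28° to the horizontal. Measuring y along the incline from the free-surface line, vertical depth h = y·sinθ with sinθ = 0.469472.
The centroid of a semicircle lies 4r/(3π) = 0.691793 m from the diameter, here below the top edge, so y_c = 1.17 + 0.691793 = 1.86179 m and h_c = 1.86179 × 0.469472 = 0.874058 m.
A = πr²/2 = π × 1.63²/2 = 4.17345 m².
Resultant F = γ·h_c·A = 8.89767 × 0.874058 × 4.17345 = 32.4573 kN.
I_c = (π/8 − 8/(9π))·r⁴ = 0.109757 × 1.63⁴ = 0.774788 m⁴.
Centre of pressure: y_p = y_c + I_c/(y_c·A) = 1.86179 + 0.774788/(1.86179 × 4.17345) = 1.86179 + 0.0997142 = 1.9615 m along the plane.
The resultant acts 0.691793 + 0.0997142 = 0.791507 m (along the plate) below the hinge at the top edge, so the moment about the hinge is M = F × 0.791507 = 32.4573 × 0.791507 = 25.6902 kN·m.
A normal force at the bottom, 1.63 m from the hinge, must supply this moment: P = 25.6902/1.63 = 15.7609 kN.

P ≈ 16 kN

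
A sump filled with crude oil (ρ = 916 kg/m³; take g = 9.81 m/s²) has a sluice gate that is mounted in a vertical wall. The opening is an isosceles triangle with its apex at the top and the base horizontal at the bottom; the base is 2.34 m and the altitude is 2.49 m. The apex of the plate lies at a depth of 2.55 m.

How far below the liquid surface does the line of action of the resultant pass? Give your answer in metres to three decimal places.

h_p = 4.292 m

γ = ρg = 916 × 9.81 / 1000 = 8.98596 kN/m³.
With the apex up, the centroid sits 2h/3 = 2 × 2.49/3 = 1.66 m below the apex, so the centroid depth is h_c = 2.55 + 1.66 = 4.21 m.
A = ½ × 2.34 × 2.49 = 2.9133 m².
Resultant F = γ·h_c·A = 8.98596 × 4.21 × 2.9133 = 110.213 kN.
I_c = b·h³/36 = 2.34 × 2.49³/36 = 1.00349 m⁴.
Centre of pressure: y_p = y_c + I_c/(y_c·A) = 4.21 + 1.00349/(4.21 × 2.9133) = 4.21 + 0.0818174 = 4.29182 m along the plane.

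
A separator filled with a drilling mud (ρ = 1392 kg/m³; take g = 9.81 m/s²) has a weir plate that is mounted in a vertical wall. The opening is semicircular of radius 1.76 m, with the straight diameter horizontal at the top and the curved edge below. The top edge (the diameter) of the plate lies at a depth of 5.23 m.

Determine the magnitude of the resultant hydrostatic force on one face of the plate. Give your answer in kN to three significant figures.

F ≈ 397 kN

γ = ρg = 1392 × 9.81 / 1000 = 13.65552 kN/m³.
The centroid of a semicircle lies 4r/(3π) = 0.746967 m from the diameter, here below the top edge, so the centroid depth is h_c = 5.23 + 0.746967 = 5.97697 m.
A = πr²/2 = π × 1.76²/2 = 4.8657 m².
Resultant F = γ·h_c·A = 13.65552 × 5.97697 × 4.8657 = 397.132 kN.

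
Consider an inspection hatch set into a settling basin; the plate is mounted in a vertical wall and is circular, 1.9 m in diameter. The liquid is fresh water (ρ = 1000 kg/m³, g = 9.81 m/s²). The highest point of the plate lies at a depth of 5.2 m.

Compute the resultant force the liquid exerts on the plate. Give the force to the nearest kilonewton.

F ≈ 171 kN

γ = ρg = 1000 × 9.81 = 9810 N/m³ = 9.81 kN/m³.
The centroid is at the centre, 0.95 m below the top of the plate, so the centroid depth is h_c = 5.2 + 0.95 = 6.15 m.
A = π(0.95)² = 2.83529 m².
Resultant F = γ·h_c·A = 9.81 × 6.15 × 2.83529 = 171.057 kN.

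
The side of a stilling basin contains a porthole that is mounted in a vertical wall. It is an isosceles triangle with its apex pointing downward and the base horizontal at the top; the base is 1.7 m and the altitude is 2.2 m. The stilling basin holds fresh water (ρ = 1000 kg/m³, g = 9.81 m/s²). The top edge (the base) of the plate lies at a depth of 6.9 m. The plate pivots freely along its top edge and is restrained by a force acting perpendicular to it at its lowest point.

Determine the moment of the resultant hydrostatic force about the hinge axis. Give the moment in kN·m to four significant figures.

M ≈ 107.6 kN·m

γ = ρg = 1000 × 9.81 = 9810 N/m³ = 9.81 kN/m³.
With the apex down, the centroid sits h/3 = 2.2/3 = 0.733333 m below the base (the top edge), so the centroid depth is h_c = 6.9 + 0.733333 = 7.63333 m.
A = ½ × 1.7 × 2.2 = 1.87 m².
Resultant F = γ·h_c·A = 9.81 × 7.63333 × 1.87 = 140.031 kN.
I_c = b·h³/36 = 1.7 × 2.2³/36 = 0.502822 m⁴.
Centre of pressure: y_p = y_c + I_c/(y_c·A) = 7.63333 + 0.502822/(7.63333 × 1.87) = 7.63333 + 0.0352256 = 7.66856 m along the plane.
The resultant acts 0.733333 + 0.0352256 = 0.768559 m (along the plate) below the hinge at the top edge, so the moment about the hinge is M = F × 0.768559 = 140.031 × 0.768559 = 107.622 kN·m.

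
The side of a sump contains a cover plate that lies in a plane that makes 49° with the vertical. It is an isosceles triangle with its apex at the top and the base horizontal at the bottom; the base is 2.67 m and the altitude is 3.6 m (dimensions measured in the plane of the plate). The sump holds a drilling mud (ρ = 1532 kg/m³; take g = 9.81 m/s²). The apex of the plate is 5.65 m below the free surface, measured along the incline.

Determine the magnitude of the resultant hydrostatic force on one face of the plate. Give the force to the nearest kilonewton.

γ = ρg = 1532 × 9.81 / 1000 = 15.02892 kN/m³.
The plate makes 49° with the vertical, i.e. θ = 90° − 49° = 41° to the horizontal. Measuring y along the incline from the free-surface line, vertical depth h = y·sinθ with sinθ = 0.656059.
With the apex up, the centroid sits 2h/3 = 2 × 3.6/3 = 2.4 m below the apex, so y_c = 5.65 + 2.4 = 8.05 m and h_c = 8.05 × 0.656059 = 5.28127 m.
A = ½ × 2.67 × 3.6 = 4.806 m².
Resultant F = γ·h_c·A = 15.02892 × 5.28127 × 4.806 = 381.461 kN.

F ≈ 381 kN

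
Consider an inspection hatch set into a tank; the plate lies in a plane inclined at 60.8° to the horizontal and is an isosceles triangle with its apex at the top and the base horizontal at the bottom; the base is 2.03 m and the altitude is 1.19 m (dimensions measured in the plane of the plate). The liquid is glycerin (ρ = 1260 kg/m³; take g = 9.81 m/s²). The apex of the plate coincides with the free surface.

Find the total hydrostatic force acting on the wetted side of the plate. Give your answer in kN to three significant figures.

γ = ρg = 1260 × 9.81 / 1000 = 12.3606 kN/m³.
Let θ = 60.8° be the plate's angle to the horizontal; measure y along the incline from where the plane meets the free surface. Vertical depth h = y·sinθ with sinθ = 0.872922.
With the apex up, the centroid sits 2h/3 = 2 × 1.19/3 = 0.793333 m below the apex, so y_c = 0.793333 m and h_c = 0.793333 × 0.872922 = 0.692518 m.
A = ½ × 2.03 × 1.19 = 1.20785 m².
Resultant F = γ·h_c·A = 12.3606 × 0.692518 × 1.20785 = 10.3391 kN.

F ≈ 10.3 kN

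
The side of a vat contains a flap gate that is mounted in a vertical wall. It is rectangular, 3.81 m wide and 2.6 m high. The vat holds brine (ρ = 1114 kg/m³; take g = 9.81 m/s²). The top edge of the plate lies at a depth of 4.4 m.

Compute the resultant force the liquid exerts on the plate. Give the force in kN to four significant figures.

F ≈ 617.1 kN

γ = ρg = 1114 × 9.81 / 1000 = 10.92834 kN/m³.
The centroid lies 2.6/2 = 1.3 m below the top edge, so the centroid depth is h_c = 4.4 + 1.3 = 5.7 m.
A = 3.81 × 2.6 = 9.906 m².
Resultant F = γ·h_c·A = 10.92834 × 5.7 × 9.906 = 617.06 kN.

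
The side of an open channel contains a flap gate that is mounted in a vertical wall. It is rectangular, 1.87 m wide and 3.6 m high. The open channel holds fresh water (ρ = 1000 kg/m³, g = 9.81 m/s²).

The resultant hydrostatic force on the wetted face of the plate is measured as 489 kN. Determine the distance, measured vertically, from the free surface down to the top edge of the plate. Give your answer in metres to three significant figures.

γ = ρg = 1000 × 9.81 = 9810 N/m³ = 9.81 kN/m³.
A = 1.87 × 3.6 = 6.732 m².
From F = γ·h_c·A, the centroid depth is h_c = 489/(9.81 × 6.732) = 7.4045 m.
The centroid lies 3.6/2 = 1.8 m below the top edge, so the top edge sits at h_top = 7.4045 − 1.8 = 5.6045 m below the surface.

d_top ≈ 5.60 m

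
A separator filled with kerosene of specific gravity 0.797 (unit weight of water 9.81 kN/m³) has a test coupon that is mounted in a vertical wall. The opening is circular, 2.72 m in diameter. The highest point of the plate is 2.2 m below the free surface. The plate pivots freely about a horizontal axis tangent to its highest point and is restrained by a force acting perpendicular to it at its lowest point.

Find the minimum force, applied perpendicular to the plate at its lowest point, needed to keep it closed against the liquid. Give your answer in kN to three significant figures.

γ = 0.797 × 9.81 = 7.81857 kN/m³.
The centroid is at the centre, 1.36 m below the top of the plate, so the centroid depth is h_c = 2.2 + 1.36 = 3.56 m.
A = π(1.36)² = 5.81069 m².
Resultant F = γ·h_c·A = 7.81857 × 3.56 × 5.81069 = 161.735 kN.
I_c = πr⁴/4 = π × 1.36⁴/4 = 2.68686 m⁴.
Centre of pressure: y_p = y_c + I_c/(y_c·A) = 3.56 + 2.68686/(3.56 × 5.81069) = 3.56 + 0.129887 = 3.68989 m along the plane.
The resultant acts 1.36 + 0.129887 = 1.48989 m (along the plate) below the hinge at the top edge, so the moment about the hinge is M = F × 1.48989 = 161.735 × 1.48989 = 240.967 kN·m.
A normal force at the bottom, 2.72 m from the hinge, must supply this moment: P = 240.967/2.72 = 88.5908 kN.

P ≈ 88.6 kN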